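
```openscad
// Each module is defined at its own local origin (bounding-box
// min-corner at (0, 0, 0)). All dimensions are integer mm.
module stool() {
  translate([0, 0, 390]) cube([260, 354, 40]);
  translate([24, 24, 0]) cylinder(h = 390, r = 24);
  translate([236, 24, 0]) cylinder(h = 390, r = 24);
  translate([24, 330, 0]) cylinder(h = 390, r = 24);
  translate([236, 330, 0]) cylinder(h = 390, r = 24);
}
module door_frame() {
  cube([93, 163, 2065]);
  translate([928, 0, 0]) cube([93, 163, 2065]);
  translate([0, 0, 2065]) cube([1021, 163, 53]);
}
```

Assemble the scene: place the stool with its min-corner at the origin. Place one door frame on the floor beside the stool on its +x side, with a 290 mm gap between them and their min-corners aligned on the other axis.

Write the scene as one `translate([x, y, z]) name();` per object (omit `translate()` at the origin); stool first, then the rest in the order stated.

stool();
translate([550, 0, 0]) door_frame();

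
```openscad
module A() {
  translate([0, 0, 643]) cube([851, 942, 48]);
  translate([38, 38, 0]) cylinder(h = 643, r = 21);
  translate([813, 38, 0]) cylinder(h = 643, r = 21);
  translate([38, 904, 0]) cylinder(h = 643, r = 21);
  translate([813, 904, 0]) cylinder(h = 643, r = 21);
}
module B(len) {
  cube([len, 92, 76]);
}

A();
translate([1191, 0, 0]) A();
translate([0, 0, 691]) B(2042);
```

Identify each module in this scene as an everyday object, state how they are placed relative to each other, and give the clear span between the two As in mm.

A is a table. B is a beam. A beam spans the tops of two tables. The clear span between the two tables is 340 mm.

Second table starts at x = 1191; first ends at x = 851; clear span = 1191 − 851 = 340 mm.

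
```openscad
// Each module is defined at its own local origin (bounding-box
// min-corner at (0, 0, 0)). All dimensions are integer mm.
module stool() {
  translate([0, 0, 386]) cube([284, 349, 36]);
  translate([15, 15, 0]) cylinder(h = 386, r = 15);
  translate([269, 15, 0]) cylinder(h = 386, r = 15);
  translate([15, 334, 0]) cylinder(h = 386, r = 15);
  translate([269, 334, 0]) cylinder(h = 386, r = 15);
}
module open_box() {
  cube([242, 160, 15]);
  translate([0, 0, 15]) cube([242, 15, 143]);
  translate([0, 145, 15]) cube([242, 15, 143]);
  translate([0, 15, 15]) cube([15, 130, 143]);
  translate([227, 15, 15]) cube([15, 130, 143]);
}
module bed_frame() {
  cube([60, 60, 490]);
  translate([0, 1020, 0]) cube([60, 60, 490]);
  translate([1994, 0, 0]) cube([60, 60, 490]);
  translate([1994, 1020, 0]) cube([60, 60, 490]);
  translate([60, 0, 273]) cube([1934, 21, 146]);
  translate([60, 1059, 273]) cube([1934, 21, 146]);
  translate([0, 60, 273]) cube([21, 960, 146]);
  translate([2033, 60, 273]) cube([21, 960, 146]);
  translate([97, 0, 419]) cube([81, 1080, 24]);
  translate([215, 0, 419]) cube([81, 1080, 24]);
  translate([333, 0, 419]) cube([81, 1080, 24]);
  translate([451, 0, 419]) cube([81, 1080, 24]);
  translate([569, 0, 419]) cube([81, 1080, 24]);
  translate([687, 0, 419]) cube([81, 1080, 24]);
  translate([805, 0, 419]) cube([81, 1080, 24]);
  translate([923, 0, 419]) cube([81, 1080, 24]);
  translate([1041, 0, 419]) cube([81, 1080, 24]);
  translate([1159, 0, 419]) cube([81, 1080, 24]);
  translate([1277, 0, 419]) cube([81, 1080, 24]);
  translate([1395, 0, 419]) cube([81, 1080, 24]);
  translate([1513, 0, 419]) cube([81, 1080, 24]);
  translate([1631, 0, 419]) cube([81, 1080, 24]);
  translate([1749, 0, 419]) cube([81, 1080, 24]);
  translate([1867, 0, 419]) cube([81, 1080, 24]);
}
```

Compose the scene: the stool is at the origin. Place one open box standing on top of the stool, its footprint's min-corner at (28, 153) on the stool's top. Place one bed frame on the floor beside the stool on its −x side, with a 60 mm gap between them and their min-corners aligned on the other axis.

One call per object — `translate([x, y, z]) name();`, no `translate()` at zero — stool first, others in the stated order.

stool();
translate([28, 153, 422]) open_box();
translate([-2114, 0, 0]) bed_frame();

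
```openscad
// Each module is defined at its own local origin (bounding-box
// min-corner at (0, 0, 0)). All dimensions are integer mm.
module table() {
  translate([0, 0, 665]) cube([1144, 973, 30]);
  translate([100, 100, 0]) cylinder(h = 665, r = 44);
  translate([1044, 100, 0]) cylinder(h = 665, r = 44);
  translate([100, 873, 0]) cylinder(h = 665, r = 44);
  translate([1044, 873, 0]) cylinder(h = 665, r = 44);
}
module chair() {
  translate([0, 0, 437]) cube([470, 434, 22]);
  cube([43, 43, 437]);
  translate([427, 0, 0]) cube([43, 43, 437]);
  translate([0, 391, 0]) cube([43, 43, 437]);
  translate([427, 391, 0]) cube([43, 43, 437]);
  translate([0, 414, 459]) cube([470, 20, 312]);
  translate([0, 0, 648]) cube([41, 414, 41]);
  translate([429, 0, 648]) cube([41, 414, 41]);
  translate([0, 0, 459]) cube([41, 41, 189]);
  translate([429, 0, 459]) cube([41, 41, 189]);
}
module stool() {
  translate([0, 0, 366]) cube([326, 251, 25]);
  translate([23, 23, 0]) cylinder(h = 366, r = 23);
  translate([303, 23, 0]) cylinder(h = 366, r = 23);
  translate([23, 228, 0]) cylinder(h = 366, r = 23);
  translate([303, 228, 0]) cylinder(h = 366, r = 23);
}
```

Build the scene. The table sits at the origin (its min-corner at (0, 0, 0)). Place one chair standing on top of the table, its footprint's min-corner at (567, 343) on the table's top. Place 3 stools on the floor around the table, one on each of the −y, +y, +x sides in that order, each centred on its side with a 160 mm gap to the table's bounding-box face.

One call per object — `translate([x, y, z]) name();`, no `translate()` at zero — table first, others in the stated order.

table();
translate([567, 343, 695]) chair();
translate([409, -411, 0]) stool();
translate([409, 1133, 0]) stool();
translate([1304, 361, 0]) stool();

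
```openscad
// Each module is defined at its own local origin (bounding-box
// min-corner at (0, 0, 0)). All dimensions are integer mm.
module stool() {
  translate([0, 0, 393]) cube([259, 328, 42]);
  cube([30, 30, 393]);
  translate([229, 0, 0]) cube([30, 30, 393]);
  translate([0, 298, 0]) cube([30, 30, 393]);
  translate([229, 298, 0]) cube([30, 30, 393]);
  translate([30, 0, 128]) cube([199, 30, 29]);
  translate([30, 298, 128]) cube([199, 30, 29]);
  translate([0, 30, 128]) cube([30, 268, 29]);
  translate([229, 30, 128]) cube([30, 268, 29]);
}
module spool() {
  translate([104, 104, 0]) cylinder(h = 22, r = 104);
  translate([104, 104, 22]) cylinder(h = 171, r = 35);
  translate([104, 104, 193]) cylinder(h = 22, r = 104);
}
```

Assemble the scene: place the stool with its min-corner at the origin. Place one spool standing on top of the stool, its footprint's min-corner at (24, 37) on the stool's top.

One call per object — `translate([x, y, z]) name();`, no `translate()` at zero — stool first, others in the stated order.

stool();
translate([24, 37, 435]) spool();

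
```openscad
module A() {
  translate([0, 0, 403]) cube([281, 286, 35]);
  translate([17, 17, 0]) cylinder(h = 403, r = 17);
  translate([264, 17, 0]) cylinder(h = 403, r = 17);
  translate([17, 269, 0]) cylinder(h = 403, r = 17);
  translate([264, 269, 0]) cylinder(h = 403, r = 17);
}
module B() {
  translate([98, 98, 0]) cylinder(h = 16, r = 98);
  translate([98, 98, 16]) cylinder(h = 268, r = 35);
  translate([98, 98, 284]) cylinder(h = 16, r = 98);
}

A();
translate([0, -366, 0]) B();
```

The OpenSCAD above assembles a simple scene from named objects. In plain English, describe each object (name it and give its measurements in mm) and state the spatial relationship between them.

A is a four-legged stool. The seat is 281×286 mm, 35 mm thick, top at z = 438 mm. It stands on four round legs, each 34 mm in diameter, from z = 0 to the seat underside, each leg's axis is inset half a diameter from the nearest pair of seat edges (so the leg's bounding box is flush with the corner).

B is a spool: two coaxial disc flanges of radius 98 mm and thickness 16 mm, joined by a core cylinder of radius 35 mm and height 268 mm. The lower flange rests on z = 0 and the three cylinders share a vertical axis.

The spool is on the floor beside the stool on its −y side.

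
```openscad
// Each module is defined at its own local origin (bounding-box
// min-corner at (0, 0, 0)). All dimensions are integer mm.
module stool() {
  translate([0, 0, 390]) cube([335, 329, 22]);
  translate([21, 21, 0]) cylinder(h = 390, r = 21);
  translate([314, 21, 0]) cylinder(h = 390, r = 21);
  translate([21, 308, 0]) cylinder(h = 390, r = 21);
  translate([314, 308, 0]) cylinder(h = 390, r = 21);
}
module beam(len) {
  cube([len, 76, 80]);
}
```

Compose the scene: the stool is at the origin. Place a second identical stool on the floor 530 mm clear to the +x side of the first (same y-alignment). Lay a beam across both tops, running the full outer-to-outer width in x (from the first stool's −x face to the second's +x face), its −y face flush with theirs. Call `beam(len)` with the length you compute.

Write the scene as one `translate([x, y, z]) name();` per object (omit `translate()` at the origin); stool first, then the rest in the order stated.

stool();
translate([865, 0, 0]) stool();
translate([0, 0, 412]) beam(1200);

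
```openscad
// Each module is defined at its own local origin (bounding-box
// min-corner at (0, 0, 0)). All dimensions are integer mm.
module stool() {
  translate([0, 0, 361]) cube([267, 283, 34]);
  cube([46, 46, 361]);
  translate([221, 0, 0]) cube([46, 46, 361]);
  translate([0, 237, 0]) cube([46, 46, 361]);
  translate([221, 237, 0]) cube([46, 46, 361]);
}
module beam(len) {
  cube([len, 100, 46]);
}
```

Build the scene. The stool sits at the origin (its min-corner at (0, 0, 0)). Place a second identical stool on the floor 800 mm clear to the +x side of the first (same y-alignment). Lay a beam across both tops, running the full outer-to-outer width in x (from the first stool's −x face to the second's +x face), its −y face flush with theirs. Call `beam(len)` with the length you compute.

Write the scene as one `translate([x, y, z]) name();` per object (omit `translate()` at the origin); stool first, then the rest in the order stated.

stool();
translate([1067, 0, 0]) stool();
translate([0, 0, 395]) beam(1334);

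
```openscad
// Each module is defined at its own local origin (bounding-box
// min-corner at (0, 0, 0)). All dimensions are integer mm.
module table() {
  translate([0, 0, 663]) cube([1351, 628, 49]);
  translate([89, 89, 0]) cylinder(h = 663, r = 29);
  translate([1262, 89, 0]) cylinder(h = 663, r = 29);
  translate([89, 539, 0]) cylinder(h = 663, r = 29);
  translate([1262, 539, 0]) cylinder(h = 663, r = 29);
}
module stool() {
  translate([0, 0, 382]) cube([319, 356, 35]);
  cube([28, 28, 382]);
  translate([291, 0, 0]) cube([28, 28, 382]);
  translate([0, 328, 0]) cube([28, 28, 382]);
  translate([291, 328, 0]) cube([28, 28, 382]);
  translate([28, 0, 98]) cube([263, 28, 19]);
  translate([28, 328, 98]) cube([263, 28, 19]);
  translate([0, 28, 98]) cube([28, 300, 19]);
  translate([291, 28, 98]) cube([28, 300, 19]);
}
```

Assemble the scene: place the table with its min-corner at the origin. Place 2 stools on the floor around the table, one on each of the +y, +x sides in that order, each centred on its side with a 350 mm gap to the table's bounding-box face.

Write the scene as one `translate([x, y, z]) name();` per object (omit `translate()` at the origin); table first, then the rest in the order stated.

table();
translate([516, 978, 0]) stool();
translate([1701, 136, 0]) stool();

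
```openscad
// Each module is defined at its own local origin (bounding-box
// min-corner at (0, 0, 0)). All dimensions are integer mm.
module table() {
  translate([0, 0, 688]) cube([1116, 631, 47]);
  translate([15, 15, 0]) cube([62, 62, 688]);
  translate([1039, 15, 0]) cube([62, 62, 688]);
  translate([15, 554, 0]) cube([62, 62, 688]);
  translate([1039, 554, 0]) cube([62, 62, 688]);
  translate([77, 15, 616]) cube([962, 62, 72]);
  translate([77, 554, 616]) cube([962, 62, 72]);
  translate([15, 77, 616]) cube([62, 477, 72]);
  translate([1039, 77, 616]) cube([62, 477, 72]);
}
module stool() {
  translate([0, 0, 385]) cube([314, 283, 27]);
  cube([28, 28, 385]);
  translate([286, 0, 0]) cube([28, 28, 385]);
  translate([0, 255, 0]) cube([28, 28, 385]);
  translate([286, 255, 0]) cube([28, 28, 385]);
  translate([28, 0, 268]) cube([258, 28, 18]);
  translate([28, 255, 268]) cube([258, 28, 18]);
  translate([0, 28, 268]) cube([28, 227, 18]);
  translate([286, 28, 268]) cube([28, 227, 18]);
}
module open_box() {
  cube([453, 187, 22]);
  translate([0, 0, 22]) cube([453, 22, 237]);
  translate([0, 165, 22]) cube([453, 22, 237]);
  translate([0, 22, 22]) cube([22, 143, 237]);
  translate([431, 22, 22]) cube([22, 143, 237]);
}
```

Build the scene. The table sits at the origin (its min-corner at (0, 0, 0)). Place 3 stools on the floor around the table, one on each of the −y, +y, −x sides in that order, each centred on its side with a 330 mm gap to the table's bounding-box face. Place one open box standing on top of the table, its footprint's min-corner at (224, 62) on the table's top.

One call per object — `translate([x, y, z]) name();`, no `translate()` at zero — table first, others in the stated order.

table();
translate([401, -613, 0]) stool();
translate([401, 961, 0]) stool();
translate([-644, 174, 0]) stool();
translate([224, 62, 735]) open_box();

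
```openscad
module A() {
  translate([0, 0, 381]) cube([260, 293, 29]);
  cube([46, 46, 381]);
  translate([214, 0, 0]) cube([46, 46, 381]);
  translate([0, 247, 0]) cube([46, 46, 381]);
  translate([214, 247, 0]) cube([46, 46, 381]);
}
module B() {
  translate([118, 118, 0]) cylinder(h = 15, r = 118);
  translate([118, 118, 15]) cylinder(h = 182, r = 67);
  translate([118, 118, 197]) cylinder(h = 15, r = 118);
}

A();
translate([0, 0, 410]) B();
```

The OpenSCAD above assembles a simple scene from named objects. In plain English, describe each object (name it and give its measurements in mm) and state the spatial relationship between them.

A is a four-legged stool. The seat is a 260×293×29 mm slab whose top surface is at z = 410 mm; four square legs, each 46×46 mm in cross-section, run from the floor (z = 0) to the underside of the seat, each flush with a corner of the seat.

B is a spool: two coaxial disc flanges of radius 118 mm and thickness 15 mm, joined by a core cylinder of radius 67 mm and height 182 mm. The lower flange rests on z = 0 and the three cylinders share a vertical axis.

The spool is on top of the stool.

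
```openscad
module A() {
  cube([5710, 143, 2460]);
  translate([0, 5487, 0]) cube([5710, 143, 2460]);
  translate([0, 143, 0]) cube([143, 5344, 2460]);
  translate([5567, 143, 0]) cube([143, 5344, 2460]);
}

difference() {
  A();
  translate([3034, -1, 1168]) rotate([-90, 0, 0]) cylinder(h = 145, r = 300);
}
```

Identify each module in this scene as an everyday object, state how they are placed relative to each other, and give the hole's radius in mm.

The subtracted cylinder has r = 300 mm.

A is a house frame. The house frame has a circular hole through its front wall. The hole's radius is 300 mm.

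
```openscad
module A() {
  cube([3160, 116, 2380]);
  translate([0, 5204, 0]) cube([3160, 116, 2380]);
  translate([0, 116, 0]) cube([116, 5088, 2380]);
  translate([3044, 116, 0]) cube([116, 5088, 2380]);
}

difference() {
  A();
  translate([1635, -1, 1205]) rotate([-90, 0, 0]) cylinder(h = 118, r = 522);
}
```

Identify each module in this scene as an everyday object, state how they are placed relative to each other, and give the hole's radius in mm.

The subtracted cylinder has r = 522 mm.

A is a house frame. The house frame has a circular hole through its front wall. The hole's radius is 522 mm.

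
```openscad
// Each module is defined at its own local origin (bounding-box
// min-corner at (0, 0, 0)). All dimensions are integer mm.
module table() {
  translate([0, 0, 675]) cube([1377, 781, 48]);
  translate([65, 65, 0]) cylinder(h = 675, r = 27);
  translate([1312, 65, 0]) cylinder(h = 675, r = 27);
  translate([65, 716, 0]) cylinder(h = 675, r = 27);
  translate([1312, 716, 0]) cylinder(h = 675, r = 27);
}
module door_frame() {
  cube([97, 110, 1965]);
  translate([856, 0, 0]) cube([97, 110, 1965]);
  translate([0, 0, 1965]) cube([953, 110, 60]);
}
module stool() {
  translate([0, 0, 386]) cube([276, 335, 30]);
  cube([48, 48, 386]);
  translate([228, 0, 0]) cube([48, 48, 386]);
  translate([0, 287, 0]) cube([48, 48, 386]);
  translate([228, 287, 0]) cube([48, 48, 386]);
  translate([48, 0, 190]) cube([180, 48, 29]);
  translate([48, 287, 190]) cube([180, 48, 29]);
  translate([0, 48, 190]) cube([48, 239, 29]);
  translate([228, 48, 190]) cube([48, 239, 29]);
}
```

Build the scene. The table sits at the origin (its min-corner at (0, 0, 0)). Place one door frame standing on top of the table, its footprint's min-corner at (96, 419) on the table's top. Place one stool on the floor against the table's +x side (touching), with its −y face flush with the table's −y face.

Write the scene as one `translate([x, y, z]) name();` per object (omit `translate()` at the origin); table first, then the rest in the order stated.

table();
translate([96, 419, 723]) door_frame();
translate([1377, 0, 0]) stool();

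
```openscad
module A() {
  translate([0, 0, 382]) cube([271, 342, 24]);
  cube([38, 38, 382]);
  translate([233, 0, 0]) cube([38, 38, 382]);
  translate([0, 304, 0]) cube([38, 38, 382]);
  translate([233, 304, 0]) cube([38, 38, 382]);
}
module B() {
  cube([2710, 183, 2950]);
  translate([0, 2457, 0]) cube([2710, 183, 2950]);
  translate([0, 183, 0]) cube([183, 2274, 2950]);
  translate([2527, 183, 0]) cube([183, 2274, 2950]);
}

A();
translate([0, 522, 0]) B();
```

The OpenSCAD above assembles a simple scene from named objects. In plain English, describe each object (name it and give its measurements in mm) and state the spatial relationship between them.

A is a simple wooden stool: a rectangular seat 271 mm (x) by 342 mm (y), 24 mm thick, top face at z = 406 mm, on four square legs, each 38×38 mm in cross-section. The legs rest on z = 0, each flush with a corner of the seat.

B is a box-shaped house frame (walls only): outside footprint 2710×2640 mm, wall height 2950 mm, wall thickness 183 mm. The two y-facing walls run the full x-width; the two x-facing walls fit between the inner faces of the y-facing walls.

The house frame is on the floor beside the stool on its +y side.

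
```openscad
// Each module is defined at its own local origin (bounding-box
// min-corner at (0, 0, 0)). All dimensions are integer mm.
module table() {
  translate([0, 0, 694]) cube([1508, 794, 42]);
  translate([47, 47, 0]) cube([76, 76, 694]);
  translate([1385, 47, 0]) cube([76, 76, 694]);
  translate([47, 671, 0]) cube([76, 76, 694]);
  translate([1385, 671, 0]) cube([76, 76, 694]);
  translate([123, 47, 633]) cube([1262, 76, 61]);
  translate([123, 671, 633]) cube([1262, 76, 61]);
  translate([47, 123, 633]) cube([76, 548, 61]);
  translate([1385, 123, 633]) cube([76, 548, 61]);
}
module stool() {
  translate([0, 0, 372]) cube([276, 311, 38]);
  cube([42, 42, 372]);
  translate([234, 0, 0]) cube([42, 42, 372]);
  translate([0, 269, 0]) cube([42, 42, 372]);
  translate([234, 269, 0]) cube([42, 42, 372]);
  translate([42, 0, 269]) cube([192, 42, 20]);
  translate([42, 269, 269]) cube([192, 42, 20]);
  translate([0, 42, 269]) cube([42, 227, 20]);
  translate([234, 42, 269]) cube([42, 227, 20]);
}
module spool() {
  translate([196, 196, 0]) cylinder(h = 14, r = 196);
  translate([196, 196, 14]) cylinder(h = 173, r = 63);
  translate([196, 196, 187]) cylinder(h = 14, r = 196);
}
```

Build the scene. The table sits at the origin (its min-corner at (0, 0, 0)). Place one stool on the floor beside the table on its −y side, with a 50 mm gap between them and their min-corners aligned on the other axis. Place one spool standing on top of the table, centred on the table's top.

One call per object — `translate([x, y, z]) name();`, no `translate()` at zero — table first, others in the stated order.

table();
translate([0, -361, 0]) stool();
translate([558, 201, 736]) spool();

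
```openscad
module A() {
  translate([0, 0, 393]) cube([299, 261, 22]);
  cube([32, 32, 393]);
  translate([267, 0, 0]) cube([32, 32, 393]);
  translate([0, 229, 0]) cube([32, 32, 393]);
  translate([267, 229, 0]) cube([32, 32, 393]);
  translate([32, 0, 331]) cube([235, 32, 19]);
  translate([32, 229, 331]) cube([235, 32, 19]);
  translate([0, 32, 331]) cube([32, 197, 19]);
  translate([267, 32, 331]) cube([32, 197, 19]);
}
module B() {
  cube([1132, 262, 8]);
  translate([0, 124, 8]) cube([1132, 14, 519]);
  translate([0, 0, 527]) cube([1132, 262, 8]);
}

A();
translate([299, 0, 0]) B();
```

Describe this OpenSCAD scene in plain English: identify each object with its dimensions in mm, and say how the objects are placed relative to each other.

A is a four-legged stool. The seat is a 299×261×22 mm slab whose top surface is at z = 415 mm; four square legs, each 32×32 mm in cross-section, run from the floor (z = 0) to the underside of the seat, each flush with a corner of the seat. Four stretchers, 32 mm wide and 19 mm tall, connect adjacent legs with their undersides at z = 331 mm, each running between the inner faces of the legs it joins and aligned with the legs' outer faces on the other axis.

B is an I-beam lying along x, 1132 mm long. Overall section height 535 mm. Two flanges 262 mm wide (y) and 8 mm thick, one on the floor and one at the top; a web 14 mm thick runs between them, centred on the flange width.

The I-beam is against the stool's +x side, with their −y faces flush.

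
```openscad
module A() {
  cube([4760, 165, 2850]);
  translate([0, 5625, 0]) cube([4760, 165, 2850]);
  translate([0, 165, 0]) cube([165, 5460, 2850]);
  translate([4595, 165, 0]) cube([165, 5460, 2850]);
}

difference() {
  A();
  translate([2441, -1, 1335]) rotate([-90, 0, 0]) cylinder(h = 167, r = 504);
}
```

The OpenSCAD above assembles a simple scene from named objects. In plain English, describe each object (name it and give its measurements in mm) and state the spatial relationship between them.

A is the wall frame of a small rectangular building: four walls, each 2850 mm tall and 165 mm thick, enclosing a footprint 4760 mm (x) by 5790 mm (y) outside-to-outside, with no floor or roof. The front and back walls (the −y and +y sides) span the full width; the two side walls fit between them.

The house frame has a circular hole of radius 504 mm through its front wall, centred at (x = 2441, z = 1335).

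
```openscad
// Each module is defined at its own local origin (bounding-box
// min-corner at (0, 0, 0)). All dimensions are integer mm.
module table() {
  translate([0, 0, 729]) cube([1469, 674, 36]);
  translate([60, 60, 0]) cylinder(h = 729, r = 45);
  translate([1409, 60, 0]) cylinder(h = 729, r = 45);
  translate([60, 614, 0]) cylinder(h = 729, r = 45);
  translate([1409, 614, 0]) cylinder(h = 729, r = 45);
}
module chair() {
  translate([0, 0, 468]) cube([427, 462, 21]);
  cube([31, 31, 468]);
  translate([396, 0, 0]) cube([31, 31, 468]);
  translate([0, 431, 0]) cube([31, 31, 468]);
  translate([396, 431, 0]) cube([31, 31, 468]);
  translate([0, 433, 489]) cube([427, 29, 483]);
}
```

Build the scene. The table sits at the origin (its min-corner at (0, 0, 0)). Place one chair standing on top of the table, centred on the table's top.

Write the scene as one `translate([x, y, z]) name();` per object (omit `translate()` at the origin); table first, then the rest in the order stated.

table();
translate([521, 106, 765]) chair();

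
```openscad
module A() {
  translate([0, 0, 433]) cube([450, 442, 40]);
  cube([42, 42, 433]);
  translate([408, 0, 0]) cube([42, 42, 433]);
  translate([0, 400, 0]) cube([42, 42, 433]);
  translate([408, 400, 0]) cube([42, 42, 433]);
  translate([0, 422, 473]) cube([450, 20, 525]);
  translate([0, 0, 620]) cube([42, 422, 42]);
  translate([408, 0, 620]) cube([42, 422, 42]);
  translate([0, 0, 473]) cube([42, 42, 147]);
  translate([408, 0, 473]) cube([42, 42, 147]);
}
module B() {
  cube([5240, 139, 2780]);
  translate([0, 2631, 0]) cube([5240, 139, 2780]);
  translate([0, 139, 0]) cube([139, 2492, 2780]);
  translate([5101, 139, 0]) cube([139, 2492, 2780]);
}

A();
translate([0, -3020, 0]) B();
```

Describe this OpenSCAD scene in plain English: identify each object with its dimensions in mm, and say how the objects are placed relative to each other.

A is a chair: 450×442 mm seat, 40 mm thick, top at z = 473 mm, on four 42 mm square corner legs flush with the seat edges. A 20 mm thick backrest slab spans the full seat width, extending 525 mm above the seat top, its back face flush with the seat's +y edge. Two armrests of 42×42 mm section run along each side from the seat's front edge to the front of the backrest, top faces 189 mm above the seat top and outer faces flush with the seat's x-edges; a 42×42 mm post under the front of each armrest stands on the seat at the front corner.

B is the wall frame of a small rectangular building: four walls, each 2780 mm tall and 139 mm thick, enclosing a footprint 5240 mm (x) by 2770 mm (y) outside-to-outside, with no floor or roof. The front and back walls (the −y and +y sides) span the full width; the two side walls fit between them.

The house frame is on the floor beside the chair on its −y side.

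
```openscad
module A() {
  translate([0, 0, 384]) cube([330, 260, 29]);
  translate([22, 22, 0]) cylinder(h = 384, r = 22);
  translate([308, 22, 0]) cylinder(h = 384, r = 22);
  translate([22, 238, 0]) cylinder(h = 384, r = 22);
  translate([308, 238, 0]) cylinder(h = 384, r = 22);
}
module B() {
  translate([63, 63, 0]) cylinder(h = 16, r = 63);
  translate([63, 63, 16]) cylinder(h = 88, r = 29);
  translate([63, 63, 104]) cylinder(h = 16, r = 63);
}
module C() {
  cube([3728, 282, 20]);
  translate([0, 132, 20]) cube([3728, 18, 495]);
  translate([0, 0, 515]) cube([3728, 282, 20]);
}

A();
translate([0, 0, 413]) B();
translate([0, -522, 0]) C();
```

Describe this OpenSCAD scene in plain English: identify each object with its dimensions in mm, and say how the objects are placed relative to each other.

A is a simple wooden stool: a rectangular seat 330 mm (x) by 260 mm (y), 29 mm thick, top face at z = 413 mm, on four round legs, each 44 mm in diameter. The legs rest on z = 0, each leg's axis is inset half a diameter from the nearest pair of seat edges (so the leg's bounding box is flush with the corner).

B is a spool: two coaxial disc flanges of radius 63 mm and thickness 16 mm, joined by a core cylinder of radius 29 mm and height 88 mm. The lower flange rests on z = 0 and the three cylinders share a vertical axis.

C is an I-beam lying along x, 3728 mm long. Overall section height 535 mm. Two flanges 282 mm wide (y) and 20 mm thick, one on the floor and one at the top; a web 18 mm thick runs between them, centred on the flange width.

The spool is on top of the stool. The I-beam is on the floor beside the stool on its −y side.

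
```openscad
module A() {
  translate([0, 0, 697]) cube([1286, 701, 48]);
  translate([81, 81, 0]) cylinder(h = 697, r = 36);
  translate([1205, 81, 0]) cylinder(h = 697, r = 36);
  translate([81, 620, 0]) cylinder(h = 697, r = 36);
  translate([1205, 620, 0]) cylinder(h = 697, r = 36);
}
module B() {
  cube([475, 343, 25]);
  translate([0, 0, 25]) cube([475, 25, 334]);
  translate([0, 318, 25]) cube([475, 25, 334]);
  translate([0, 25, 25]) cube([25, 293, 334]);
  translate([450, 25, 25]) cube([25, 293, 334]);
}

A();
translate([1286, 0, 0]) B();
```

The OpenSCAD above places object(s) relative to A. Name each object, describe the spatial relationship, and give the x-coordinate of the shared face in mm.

The table's +x face and the open box's −x face are both at x = 1286 mm.

A is a table. B is an open box. The open box is against the table's +x side, with their −y faces flush. The x-coordinate of the shared face is 1286 mm.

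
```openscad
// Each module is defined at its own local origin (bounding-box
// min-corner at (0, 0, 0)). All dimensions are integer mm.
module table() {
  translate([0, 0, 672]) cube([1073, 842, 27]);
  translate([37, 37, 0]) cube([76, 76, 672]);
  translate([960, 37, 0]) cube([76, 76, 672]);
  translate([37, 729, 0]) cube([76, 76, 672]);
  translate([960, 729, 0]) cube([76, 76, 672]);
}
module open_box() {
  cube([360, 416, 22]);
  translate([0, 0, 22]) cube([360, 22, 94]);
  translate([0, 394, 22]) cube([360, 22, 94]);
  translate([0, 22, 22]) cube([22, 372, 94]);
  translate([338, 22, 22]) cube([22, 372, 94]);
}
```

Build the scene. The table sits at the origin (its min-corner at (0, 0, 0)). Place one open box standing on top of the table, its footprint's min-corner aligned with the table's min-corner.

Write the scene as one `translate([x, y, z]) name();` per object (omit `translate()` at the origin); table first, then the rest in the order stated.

table();
translate([0, 0, 699]) open_box();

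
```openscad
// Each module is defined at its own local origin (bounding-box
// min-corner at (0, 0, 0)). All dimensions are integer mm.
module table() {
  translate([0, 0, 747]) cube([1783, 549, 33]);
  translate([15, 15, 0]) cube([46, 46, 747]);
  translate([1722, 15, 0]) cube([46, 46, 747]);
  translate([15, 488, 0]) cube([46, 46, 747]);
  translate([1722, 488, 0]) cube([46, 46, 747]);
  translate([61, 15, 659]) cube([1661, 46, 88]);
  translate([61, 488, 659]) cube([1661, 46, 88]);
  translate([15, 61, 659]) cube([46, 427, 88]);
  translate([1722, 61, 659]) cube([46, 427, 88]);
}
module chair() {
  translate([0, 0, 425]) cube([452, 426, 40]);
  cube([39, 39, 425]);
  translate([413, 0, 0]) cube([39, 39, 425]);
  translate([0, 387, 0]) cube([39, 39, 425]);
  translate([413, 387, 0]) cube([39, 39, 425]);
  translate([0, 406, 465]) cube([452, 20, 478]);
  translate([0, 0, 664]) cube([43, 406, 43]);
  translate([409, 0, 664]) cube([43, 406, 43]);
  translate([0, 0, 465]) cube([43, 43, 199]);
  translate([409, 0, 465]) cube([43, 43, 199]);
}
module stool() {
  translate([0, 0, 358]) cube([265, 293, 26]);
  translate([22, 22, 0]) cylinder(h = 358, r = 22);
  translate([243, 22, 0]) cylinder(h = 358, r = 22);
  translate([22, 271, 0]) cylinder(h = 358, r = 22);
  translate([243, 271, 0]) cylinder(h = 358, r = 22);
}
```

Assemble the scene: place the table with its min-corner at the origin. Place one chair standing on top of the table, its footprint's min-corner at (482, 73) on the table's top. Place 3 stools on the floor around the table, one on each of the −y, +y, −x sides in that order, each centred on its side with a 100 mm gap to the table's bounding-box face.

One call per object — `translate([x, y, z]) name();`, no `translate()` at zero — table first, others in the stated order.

table();
translate([482, 73, 780]) chair();
translate([759, -393, 0]) stool();
translate([759, 649, 0]) stool();
translate([-365, 128, 0]) stool();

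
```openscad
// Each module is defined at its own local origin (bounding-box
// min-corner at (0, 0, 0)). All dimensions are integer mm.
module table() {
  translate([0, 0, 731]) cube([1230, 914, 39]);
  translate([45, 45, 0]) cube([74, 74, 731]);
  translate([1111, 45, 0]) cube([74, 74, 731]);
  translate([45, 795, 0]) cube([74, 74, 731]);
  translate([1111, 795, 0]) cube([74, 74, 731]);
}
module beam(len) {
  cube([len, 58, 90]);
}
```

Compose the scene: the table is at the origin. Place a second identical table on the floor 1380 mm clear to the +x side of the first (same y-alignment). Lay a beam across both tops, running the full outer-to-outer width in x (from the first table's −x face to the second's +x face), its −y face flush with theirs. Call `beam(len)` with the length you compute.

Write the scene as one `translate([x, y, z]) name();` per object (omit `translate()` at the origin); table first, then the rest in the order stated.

table();
translate([2610, 0, 0]) table();
translate([0, 0, 770]) beam(3840);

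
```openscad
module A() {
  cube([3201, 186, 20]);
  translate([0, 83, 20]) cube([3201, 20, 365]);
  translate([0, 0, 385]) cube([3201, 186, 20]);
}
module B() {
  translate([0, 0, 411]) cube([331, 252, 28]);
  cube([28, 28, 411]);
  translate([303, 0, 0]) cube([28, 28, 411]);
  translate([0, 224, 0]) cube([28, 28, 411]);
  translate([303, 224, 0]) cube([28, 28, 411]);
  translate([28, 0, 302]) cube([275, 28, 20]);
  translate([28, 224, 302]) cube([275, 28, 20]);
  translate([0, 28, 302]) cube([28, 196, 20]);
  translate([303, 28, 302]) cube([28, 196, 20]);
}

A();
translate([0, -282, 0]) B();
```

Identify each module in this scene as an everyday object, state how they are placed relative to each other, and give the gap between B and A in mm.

A is an I-beam. B is a stool. The stool is on the floor beside the I-beam on its −y side. The gap between the stool and the I-beam is 30 mm.

The stool's nearest face is 30 mm from the I-beam's −y face.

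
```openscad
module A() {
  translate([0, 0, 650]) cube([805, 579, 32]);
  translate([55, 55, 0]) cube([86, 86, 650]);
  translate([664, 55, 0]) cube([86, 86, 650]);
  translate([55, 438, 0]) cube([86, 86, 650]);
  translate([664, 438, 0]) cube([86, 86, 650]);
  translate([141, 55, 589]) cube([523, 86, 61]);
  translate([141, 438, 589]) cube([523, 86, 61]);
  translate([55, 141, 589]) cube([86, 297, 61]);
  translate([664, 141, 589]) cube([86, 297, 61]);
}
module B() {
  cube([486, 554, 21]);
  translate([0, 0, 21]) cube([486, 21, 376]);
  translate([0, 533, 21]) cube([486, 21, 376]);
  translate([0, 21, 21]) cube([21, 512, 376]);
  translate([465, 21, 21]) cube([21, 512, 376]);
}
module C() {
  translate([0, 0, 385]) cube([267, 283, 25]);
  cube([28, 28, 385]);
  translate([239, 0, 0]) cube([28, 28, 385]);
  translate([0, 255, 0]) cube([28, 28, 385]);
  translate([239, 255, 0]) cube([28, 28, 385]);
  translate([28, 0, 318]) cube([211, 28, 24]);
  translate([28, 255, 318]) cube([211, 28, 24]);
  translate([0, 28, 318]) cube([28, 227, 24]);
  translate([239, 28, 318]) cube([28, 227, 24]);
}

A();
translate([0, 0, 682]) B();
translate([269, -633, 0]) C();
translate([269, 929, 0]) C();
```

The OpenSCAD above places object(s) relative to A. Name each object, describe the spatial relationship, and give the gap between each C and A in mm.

Each stool's nearest face is 350 mm from the table's bounding box.

A is a table. B is an open box. C is a stool. The open box is on top of the table. Two stools sit around the table at the −y, +y sides. The gap between each stool and the table is 350 mm.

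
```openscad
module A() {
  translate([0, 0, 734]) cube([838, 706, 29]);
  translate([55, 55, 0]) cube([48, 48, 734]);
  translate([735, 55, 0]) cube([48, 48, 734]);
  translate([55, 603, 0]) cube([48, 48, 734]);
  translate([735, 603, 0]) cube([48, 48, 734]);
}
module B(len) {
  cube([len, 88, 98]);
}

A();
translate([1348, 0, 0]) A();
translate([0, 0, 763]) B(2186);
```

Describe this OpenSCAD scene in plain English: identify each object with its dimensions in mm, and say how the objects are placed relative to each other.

A is a table with a 838×706 mm rectangular top, 29 mm thick, top surface at z = 763 mm, supported by four 48×48 mm square legs, each inset 55 mm from the nearest pair of top edges, running from the floor.

B is a rectangular beam 2186 mm long (x), 88 mm deep (y), 98 mm thick (z).

The beam spans the tops of two tables placed 510 mm apart, resting at z = 763 mm.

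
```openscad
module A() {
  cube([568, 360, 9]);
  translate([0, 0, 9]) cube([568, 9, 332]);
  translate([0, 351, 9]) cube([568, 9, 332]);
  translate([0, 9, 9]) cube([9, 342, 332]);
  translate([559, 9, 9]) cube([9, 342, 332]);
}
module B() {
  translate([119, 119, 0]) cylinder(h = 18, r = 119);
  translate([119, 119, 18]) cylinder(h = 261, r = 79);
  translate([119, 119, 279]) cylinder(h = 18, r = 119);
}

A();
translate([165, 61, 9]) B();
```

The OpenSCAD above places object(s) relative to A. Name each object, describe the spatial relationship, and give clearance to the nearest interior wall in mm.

Clearances: x = 156, y = 52; minimum 52 mm.

A is an open box. B is a spool. The spool sits inside the open box, centred. The clearance to the nearest interior wall is 52 mm.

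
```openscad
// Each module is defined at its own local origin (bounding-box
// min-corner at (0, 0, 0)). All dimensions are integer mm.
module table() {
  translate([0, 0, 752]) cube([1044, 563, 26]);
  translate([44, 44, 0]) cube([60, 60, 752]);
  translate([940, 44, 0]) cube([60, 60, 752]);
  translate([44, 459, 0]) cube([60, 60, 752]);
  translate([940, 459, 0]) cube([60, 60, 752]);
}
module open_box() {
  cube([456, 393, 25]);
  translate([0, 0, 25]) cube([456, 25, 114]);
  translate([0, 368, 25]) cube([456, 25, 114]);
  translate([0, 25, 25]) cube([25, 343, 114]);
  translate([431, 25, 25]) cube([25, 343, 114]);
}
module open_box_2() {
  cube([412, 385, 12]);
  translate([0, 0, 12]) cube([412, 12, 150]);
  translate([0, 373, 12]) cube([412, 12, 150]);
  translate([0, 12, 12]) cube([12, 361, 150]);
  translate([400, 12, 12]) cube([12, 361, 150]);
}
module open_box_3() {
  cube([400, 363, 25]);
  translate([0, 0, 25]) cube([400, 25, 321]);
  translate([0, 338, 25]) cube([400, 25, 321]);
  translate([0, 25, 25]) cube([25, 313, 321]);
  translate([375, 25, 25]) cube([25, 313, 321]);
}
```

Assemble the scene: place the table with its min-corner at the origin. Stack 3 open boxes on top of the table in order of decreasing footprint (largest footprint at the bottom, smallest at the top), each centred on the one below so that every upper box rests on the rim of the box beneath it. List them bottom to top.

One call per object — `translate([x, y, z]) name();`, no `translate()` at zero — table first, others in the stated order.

table();
translate([294, 85, 778]) open_box();
translate([316, 89, 917]) open_box_2();
translate([322, 100, 1079]) open_box_3();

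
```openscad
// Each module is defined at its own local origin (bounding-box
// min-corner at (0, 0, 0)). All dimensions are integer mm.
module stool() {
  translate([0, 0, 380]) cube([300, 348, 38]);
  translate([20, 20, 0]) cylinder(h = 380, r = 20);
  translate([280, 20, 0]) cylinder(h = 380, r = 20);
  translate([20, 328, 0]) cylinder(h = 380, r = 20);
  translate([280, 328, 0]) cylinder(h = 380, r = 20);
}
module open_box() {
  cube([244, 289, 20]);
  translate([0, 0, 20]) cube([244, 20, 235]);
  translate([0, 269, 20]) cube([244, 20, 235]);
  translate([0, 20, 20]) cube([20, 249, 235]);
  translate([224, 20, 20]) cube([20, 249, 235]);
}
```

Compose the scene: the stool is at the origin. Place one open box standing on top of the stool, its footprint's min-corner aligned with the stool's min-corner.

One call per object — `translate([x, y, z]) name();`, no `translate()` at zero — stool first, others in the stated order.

stool();
translate([0, 0, 418]) open_box();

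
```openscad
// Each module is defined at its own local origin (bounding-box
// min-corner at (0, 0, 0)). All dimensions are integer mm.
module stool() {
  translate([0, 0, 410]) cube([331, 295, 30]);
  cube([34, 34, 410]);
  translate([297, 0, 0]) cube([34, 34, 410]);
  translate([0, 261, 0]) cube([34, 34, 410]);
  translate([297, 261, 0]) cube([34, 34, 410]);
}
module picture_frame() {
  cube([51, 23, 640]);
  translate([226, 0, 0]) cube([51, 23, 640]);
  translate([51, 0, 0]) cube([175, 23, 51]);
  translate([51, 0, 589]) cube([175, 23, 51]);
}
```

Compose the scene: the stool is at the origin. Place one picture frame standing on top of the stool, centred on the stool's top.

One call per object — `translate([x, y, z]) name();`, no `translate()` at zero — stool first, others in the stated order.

stool();
translate([27, 136, 440]) picture_frame();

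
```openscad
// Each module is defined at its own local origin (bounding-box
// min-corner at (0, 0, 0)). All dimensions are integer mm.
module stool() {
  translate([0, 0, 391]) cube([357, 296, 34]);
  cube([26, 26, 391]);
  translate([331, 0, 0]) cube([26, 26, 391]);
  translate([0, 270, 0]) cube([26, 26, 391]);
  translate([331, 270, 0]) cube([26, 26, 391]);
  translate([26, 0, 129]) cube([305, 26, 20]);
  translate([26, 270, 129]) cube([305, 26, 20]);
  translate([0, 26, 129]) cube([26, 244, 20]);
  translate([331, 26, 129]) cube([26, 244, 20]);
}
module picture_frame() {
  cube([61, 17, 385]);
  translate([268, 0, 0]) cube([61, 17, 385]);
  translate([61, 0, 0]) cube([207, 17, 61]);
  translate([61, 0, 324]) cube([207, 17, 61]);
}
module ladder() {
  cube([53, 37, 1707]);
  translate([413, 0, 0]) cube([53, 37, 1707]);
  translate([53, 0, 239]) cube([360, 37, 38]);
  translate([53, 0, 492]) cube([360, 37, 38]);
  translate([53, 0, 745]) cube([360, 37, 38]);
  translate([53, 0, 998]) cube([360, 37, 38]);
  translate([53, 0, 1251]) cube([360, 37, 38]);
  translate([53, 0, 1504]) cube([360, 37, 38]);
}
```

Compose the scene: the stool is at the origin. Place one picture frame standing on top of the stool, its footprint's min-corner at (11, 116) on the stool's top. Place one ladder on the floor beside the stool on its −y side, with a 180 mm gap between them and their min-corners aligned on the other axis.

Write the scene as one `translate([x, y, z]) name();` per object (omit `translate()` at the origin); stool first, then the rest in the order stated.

stool();
translate([11, 116, 425]) picture_frame();
translate([0, -217, 0]) ladder();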